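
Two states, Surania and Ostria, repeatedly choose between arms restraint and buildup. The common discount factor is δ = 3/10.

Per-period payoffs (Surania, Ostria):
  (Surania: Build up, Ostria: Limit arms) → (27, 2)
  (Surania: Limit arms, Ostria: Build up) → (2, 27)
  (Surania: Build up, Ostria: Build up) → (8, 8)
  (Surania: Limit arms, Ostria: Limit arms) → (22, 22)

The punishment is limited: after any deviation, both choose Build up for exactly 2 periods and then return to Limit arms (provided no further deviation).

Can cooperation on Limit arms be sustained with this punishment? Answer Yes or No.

Yes

Comparing payoff streams over the 3 periods until play realigns: cooperate → 22(1+δ+…+δ^2); deviate → 27 + 8(δ+…+δ^2).
Cooperation is sustained iff (22−8)(δ+…+δ^2) ≥ 27−22.
δ+…+δ^2 = 3/10·(1−(3/10)^2)/(1−3/10) = 0.3900, and (27−22)/(22−8) = 0.3571.
0.3900 ≥ 0.3571, so cooperation is sustainable.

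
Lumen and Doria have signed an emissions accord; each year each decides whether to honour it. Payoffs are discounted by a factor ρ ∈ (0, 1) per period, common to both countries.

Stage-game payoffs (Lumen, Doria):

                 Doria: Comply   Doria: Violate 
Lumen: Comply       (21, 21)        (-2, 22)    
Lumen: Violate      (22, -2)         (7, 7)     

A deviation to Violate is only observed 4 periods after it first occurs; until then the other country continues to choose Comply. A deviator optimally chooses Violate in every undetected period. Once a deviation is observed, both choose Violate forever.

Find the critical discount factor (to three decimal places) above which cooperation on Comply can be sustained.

0.508

The best deviation is to choose Violate for all 4 undetected periods, earning 22 each, then 7 forever once detected.
Deviation value: 22(1−ρ^4)/(1−ρ) + 7ρ^4/(1−ρ); cooperation value: 21/(1−ρ).
IC: 21 ≥ 22(1−ρ^4) + 7ρ^4 = 22 − 15ρ^4.
So ρ^4 ≥ 1/15, giving ρ ≥ (1/15)^(1/4) ≈ 0.508.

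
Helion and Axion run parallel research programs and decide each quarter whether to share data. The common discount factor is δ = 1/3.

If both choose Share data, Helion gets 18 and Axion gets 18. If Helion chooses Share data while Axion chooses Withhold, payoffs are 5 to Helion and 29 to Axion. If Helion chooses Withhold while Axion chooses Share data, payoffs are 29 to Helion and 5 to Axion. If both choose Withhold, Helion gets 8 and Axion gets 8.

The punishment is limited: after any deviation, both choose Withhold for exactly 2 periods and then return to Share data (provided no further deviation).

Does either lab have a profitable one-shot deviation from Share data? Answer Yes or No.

Yes

IC: δ+…+δ^2 ≥ (29−18)/(18−8) = 11/10.
At δ = 1/3: partial sum = 0.4444 < 1.1000. Cooperation not sustainable.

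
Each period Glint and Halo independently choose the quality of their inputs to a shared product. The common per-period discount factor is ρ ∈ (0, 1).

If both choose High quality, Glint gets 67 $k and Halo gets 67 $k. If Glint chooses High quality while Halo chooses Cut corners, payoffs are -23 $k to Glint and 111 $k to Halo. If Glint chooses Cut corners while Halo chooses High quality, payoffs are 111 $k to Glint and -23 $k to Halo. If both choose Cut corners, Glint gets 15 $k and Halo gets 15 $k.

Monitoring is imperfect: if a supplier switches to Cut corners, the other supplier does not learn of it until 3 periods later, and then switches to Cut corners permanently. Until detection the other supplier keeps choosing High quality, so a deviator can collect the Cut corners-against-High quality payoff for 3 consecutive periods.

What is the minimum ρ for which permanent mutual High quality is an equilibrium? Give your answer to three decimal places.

The best deviation is to choose Cut corners for all 3 undetected periods, earning 111 each, then 15 forever once detected.
Deviation value: 111(1−ρ^3)/(1−ρ) + 15ρ^3/(1−ρ); cooperation value: 67/(1−ρ).
IC: 67 ≥ 111(1−ρ^3) + 15ρ^3 = 111 − 96ρ^3.
So ρ^3 ≥ 44/96 = 11/24, giving ρ ≥ (11/24)^(1/3) ≈ 0.771.

0.771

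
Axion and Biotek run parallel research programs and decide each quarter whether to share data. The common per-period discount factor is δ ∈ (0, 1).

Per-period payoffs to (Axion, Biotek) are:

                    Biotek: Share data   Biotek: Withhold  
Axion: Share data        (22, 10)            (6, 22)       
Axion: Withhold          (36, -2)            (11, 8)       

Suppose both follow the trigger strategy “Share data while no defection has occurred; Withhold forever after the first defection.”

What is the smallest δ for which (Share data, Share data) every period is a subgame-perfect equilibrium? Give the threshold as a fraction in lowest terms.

Axion's threshold: (36−22)/(36−11) = 14/25.
Biotek's threshold: (22−10)/(22−8) = 6/7.
14/25 < 6/7, so Biotek binds and δ* = 6/7.

6/7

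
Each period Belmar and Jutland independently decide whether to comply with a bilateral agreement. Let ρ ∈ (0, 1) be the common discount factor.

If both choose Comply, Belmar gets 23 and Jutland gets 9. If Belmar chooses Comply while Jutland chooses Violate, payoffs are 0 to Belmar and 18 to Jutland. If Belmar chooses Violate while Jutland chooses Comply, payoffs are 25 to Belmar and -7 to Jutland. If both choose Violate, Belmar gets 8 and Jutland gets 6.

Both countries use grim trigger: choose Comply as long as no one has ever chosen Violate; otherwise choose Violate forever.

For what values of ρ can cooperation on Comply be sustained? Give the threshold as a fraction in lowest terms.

Belmar: cooperation gives 23 each period; deviation gives 25 once then 8 forever.
  23/(1−ρ) ≥ 25 + 8ρ/(1−ρ) ⇒ ρ ≥ 2/17.
Jutland: cooperation gives 9 each period; deviation gives 18 once then 6 forever.
  ρ ≥ 9/12 = 3/4.
Both must hold, so the binding constraint is Jutland's: ρ ≥ 3/4.

3/4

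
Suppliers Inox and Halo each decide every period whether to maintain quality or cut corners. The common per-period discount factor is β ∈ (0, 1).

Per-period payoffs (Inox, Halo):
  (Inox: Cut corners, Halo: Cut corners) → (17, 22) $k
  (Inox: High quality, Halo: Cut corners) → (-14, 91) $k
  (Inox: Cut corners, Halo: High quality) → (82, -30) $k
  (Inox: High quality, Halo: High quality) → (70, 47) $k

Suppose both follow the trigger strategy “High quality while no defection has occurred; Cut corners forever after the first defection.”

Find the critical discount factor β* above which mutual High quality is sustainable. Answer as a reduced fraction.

44/69

Inox: cooperation gives 70 each period; deviation gives 82 once then 17 forever.
  70/(1−β) ≥ 82 + 17β/(1−β) ⇒ β ≥ 12/65.
Halo: cooperation gives 47 each period; deviation gives 91 once then 22 forever.
  β ≥ 44/69.
Both must hold, so the binding constraint is Halo's: β ≥ 44/69.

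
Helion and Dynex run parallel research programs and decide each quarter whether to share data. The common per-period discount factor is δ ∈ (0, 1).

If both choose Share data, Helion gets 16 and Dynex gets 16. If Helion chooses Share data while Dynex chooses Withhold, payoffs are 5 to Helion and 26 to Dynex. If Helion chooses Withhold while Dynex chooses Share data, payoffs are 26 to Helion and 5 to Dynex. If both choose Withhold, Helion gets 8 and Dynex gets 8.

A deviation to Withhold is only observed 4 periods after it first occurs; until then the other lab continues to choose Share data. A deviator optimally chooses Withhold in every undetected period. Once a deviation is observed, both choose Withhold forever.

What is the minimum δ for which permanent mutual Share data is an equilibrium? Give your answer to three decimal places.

0.863

A deviator earns 26 for 4 periods, then 8 forever; cooperating earns 16 forever. Multiplying the IC by (1−δ):
16 ≥ 26(1−δ^4) + 8δ^4, so 18·δ^4 ≥ 10 and δ^4 ≥ 5/9.
δ ≥ (5/9)^(1/4) ≈ 0.863.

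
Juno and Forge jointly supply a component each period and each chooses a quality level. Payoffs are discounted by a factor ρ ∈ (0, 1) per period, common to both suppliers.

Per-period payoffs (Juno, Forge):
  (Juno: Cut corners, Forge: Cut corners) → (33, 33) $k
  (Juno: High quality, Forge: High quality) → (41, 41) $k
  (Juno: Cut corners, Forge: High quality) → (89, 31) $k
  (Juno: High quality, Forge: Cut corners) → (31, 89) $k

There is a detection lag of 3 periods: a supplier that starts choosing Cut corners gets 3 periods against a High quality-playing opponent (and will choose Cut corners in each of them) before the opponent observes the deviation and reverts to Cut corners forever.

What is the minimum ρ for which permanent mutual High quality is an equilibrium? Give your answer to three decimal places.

A deviator earns 89 for 3 periods, then 33 forever; cooperating earns 41 forever. Multiplying the IC by (1−ρ):
41 ≥ 89(1−ρ^3) + 33ρ^3, so 56·ρ^3 ≥ 48 and ρ^3 ≥ 6/7.
ρ ≥ (6/7)^(1/3) ≈ 0.950.

0.950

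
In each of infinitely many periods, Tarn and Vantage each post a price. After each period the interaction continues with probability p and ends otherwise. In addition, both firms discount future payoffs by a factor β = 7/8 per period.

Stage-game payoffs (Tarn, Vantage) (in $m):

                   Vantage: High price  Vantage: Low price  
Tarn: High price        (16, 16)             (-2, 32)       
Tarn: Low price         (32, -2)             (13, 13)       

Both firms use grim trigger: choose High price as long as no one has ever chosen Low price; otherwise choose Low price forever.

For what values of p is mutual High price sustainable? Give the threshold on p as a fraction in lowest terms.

128/133

With continuation probability p and discount β, the effective per-period discount factor is βp.
Grim-trigger IC: βp ≥ (32−16)/(32−13) = 16/19.
So p ≥ (16/19)/(7/8) = 128/133.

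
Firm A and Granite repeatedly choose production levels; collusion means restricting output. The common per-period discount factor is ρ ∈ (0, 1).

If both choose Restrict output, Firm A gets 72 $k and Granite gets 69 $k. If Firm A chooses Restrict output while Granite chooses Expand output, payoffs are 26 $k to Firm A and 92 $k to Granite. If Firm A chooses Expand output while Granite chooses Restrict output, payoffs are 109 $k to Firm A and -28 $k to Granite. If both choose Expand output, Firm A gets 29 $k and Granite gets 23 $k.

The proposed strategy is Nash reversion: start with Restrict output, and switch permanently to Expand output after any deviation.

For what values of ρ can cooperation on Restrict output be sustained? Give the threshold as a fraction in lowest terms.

37/80

Firm A: cooperation gives 72 each period; deviation gives 109 once then 29 forever.
  72/(1−ρ) ≥ 109 + 29ρ/(1−ρ) ⇒ ρ ≥ 37/80.
Granite: cooperation gives 69 each period; deviation gives 92 once then 23 forever.
  ρ ≥ 23/69 = 1/3.
Both must hold, so the binding constraint is Firm A's: ρ ≥ 37/80.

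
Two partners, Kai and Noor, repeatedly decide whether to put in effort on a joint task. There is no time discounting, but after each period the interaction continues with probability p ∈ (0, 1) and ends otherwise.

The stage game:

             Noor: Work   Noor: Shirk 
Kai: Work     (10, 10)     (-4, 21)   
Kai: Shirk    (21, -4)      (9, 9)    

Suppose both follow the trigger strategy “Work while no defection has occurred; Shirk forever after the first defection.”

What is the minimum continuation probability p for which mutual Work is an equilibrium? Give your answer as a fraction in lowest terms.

11/12

Expected cooperation value is 10 + p·10 + p²·10 + … = 10/(1−p); deviation gives 21 + p·9/(1−p).
10 ≥ 21(1−p) + 9p ⇒ 12p ≥ 11 ⇒ p ≥ 11/12.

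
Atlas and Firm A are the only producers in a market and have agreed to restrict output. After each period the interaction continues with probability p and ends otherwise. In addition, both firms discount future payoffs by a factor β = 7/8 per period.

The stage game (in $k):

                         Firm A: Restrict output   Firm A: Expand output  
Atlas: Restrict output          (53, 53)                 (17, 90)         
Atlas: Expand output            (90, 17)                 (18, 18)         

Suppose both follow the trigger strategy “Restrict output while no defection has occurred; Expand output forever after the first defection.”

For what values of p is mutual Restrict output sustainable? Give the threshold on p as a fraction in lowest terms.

With continuation probability p and discount β, the effective per-period discount factor is βp.
Grim-trigger IC: βp ≥ (90−53)/(90−18) = 37/72.
So p ≥ (37/72)/(7/8) = 37/63.

37/63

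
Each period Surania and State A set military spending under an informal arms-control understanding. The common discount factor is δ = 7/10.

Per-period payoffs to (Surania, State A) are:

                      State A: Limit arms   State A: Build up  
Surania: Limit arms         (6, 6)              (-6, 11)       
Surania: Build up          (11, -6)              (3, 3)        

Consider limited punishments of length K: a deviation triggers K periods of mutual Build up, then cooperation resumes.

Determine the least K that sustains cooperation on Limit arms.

4

No profitable deviation requires (6−3)(δ+…+δ^K) ≥ 11−6, i.e. δ+…+δ^K ≥ 5/3 ≈ 1.6667.
With δ = 7/10, the partial sums are K=1: 0.7000, K=2: 1.1900, K=3: 1.5330, K=4: 1.7731.
K = 4 is the first length at which the sum reaches 1.6667.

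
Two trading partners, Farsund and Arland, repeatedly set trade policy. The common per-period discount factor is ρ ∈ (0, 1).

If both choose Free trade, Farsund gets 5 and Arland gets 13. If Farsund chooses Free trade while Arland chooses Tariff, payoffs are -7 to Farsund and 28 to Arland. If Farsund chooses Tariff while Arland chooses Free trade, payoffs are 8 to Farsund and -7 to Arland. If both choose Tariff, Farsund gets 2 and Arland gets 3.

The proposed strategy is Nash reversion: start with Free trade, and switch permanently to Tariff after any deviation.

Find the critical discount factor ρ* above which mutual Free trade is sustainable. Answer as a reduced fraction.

3/5

Farsund: cooperation gives 5 each period; deviation gives 8 once then 2 forever.
  5/(1−ρ) ≥ 8 + 2ρ/(1−ρ) ⇒ ρ ≥ 3/6 = 1/2.
Arland: cooperation gives 13 each period; deviation gives 28 once then 3 forever.
  ρ ≥ 15/25 = 3/5.
Both must hold, so the binding constraint is Arland's: ρ ≥ 3/5.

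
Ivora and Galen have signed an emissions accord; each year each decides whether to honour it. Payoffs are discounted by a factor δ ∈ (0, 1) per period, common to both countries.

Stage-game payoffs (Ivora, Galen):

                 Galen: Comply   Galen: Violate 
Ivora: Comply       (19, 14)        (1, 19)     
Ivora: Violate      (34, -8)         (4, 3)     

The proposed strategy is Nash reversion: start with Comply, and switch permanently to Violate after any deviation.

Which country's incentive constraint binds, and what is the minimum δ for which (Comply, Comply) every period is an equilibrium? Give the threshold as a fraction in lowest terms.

Ivora's threshold: (34−19)/(34−4) = 1/2.
Galen's threshold: (19−14)/(19−3) = 5/16.
1/2 > 5/16, so Ivora binds and δ* = 1/2.

Ivora; δ ≥ 1/2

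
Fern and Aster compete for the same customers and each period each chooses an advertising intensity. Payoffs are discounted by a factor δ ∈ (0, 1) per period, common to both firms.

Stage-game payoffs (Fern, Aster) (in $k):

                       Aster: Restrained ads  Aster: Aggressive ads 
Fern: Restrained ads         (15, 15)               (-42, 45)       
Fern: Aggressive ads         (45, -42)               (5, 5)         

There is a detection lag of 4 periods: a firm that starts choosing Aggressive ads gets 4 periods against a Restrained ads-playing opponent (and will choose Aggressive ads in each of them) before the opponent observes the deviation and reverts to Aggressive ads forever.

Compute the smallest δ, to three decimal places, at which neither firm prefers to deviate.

A deviator earns 45 for 4 periods, then 5 forever; cooperating earns 15 forever. Multiplying the IC by (1−δ):
15 ≥ 45(1−δ^4) + 5δ^4, so 40·δ^4 ≥ 30 and δ^4 ≥ 3/4.
δ ≥ (3/4)^(1/4) ≈ 0.931.

0.931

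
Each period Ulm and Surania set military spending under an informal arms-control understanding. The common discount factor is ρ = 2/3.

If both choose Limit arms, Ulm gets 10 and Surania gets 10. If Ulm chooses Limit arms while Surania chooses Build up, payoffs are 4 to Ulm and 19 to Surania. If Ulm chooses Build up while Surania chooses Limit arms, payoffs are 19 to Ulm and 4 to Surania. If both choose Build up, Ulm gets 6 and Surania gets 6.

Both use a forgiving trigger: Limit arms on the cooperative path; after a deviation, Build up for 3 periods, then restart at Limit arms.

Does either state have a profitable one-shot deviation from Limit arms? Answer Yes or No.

A one-shot deviation gives 19 now, then 6 for 3 periods, then back to 10.
Gain from deviating: (19−10) today; loss: (10−6) in each of the next 3 periods.
No-deviation condition: (10−6)(ρ+…+ρ^3) ≥ 19−10, i.e. ρ+…+ρ^3 ≥ 9/4.
At ρ = 2/3: ρ+…+ρ^3 = 1.4074 < 2.2500.
So cooperation is not sustainable.

Yes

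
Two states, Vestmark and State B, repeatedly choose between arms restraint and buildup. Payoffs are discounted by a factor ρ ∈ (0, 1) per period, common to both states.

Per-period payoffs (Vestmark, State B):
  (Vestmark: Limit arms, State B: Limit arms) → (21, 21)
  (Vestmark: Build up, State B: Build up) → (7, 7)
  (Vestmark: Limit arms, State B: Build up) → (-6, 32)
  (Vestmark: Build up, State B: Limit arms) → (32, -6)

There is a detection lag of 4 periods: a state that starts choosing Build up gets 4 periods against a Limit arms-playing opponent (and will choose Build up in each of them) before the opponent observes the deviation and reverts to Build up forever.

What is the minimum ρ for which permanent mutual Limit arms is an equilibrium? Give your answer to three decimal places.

0.814

A deviator earns 32 for 4 periods, then 7 forever; cooperating earns 21 forever. Multiplying the IC by (1−ρ):
21 ≥ 32(1−ρ^4) + 7ρ^4, so 25·ρ^4 ≥ 11 and ρ^4 ≥ 11/25.
ρ ≥ (11/25)^(1/4) ≈ 0.814.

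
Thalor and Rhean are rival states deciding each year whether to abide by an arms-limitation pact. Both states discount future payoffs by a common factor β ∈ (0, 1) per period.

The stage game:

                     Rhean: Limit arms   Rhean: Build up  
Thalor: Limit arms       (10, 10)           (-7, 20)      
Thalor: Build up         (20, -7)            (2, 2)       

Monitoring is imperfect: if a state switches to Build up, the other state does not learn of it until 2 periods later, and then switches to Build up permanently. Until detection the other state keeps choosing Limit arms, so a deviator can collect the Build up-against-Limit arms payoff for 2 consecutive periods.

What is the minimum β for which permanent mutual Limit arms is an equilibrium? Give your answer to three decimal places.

Deviating for the 2 undetected periods gains 20−10 = 10 per period over cooperation, then loses 10−2 = 8 per period forever once punishment starts.
Gain: 10(1 + β + … + β^1); loss: 8·β^2/(1−β).
No profitable deviation ⇔ 10(1−β^2) ≤ 8·β^2, i.e. β^2 ≥ 10/(10+8) = 5/9.
Hence β ≥ (5/9)^(1/2) ≈ 0.745.

0.745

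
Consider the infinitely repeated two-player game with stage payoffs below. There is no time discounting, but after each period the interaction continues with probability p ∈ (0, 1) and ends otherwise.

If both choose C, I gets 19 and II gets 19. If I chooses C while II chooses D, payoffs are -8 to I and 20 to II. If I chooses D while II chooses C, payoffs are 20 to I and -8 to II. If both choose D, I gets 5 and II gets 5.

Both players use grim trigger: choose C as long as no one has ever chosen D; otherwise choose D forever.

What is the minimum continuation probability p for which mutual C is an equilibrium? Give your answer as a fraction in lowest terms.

With no time discounting, the continuation probability p plays the role of the discount factor.
Grim-trigger IC: 19/(1−p) ≥ 20 + 5p/(1−p) ⇒ p ≥ (20−19)/(20−5) = 1/15.

1/15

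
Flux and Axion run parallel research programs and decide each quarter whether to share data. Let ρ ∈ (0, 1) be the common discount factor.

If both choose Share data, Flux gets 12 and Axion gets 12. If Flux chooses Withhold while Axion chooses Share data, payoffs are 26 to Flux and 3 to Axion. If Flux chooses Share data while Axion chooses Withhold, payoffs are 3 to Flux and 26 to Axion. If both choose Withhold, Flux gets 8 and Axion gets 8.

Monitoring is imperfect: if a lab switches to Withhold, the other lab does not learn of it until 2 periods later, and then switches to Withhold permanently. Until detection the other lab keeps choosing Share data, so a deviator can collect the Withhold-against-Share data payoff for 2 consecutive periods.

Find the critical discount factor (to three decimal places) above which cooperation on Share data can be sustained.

Deviating for the 2 undetected periods gains 26−12 = 14 per period over cooperation, then loses 12−8 = 4 per period forever once punishment starts.
Gain: 14(1 + ρ + … + ρ^1); loss: 4·ρ^2/(1−ρ).
No profitable deviation ⇔ 14(1−ρ^2) ≤ 4·ρ^2, i.e. ρ^2 ≥ 14/(14+4) = 7/9.
Hence ρ ≥ (7/9)^(1/2) ≈ 0.882.

0.882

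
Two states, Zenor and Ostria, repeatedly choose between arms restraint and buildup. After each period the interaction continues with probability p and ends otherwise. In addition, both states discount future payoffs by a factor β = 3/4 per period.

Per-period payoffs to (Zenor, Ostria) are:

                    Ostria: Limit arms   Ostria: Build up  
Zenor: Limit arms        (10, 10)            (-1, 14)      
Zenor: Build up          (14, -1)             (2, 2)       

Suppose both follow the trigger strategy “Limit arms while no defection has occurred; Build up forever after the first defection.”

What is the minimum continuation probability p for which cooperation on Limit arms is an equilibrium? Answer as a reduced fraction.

With continuation probability p and discount β, the effective per-period discount factor is βp.
Grim-trigger IC: βp ≥ (14−10)/(14−2) = 1/3.
So p ≥ (1/3)/(3/4) = 4/9.

4/9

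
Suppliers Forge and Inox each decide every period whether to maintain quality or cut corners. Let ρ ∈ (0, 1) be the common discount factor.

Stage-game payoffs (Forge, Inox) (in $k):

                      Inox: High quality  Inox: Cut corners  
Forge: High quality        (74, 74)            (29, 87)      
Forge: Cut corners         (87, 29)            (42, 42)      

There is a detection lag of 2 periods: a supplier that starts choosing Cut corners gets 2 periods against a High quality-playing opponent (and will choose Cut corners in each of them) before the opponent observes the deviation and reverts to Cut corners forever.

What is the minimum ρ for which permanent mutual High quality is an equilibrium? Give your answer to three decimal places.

0.537

Deviating for the 2 undetected periods gains 87−74 = 13 per period over cooperation, then loses 74−42 = 32 per period forever once punishment starts.
Gain: 13(1 + ρ + … + ρ^1); loss: 32·ρ^2/(1−ρ).
No profitable deviation ⇔ 13(1−ρ^2) ≤ 32·ρ^2, i.e. ρ^2 ≥ 13/(13+32) = 13/45.
Hence ρ ≥ (13/45)^(1/2) ≈ 0.537.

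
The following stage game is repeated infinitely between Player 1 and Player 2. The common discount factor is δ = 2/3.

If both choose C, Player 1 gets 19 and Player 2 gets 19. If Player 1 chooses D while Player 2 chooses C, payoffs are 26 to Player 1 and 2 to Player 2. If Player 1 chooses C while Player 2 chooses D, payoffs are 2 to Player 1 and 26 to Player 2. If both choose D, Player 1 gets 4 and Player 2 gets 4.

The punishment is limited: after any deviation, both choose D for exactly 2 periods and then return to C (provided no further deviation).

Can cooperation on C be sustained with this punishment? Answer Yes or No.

IC: δ+…+δ^2 ≥ (26−19)/(19−4) = 7/15.
At δ = 2/3: partial sum = 1.1111 ≥ 0.4667. Cooperation sustainable.

Yes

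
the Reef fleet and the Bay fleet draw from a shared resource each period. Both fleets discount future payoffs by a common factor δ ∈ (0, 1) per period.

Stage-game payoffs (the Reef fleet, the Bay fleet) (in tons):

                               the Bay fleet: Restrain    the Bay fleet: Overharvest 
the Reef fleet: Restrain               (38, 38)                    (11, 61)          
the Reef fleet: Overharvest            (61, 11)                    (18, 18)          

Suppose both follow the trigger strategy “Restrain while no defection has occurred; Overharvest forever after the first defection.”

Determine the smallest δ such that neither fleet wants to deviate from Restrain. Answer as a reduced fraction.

23/43

Cooperation forever yields 38 each period: 38/(1−δ).
Deviating yields 61 once, then 18 forever: 61 + 18δ/(1−δ).
No profitable deviation requires 38/(1−δ) ≥ 61 + 18δ/(1−δ).
Multiplying by (1−δ): 38 ≥ 61(1−δ) + 18δ = 61 − 43δ.
So 43δ ≥ 23, i.e. δ ≥ 23/43.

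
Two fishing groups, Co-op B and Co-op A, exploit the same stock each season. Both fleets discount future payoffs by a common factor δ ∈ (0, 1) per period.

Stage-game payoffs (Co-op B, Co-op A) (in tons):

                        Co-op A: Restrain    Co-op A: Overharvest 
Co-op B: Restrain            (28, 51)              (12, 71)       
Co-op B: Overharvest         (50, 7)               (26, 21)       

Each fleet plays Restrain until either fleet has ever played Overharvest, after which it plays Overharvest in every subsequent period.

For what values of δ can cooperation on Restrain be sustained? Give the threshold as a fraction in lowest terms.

For Co-op B: deviation gain 50−28 = 22, per-period punishment loss 28−26 = 2. IC gives δ ≥ 22/24 = 11/12.
For Co-op A: gain 20, loss 30 per period, so δ ≥ 20/50 = 2/5.
The tighter constraint is Co-op B's, so cooperation needs δ ≥ 11/12.

11/12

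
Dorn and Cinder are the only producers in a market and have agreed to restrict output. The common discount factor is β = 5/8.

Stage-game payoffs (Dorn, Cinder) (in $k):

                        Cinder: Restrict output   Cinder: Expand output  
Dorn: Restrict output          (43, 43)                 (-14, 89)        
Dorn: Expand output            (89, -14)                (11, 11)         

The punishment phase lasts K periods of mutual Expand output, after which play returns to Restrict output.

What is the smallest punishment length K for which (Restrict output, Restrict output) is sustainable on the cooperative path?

5

No profitable deviation requires (43−11)(β+…+β^K) ≥ 89−43, i.e. β+…+β^K ≥ 23/16 ≈ 1.4375.
With β = 5/8, the partial sums are K=1: 0.6250, K=2: 1.0156, K=3: 1.2598, K=4: 1.4124, K=5: 1.5077.
K = 5 is the first length at which the sum reaches 1.4375.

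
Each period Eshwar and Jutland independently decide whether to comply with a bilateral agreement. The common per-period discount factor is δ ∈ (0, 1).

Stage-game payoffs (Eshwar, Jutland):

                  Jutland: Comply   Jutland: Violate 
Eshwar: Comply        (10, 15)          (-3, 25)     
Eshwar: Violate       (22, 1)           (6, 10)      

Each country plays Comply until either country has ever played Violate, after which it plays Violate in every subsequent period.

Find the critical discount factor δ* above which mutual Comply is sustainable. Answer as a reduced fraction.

3/4

Eshwar: cooperation gives 10 each period; deviation gives 22 once then 6 forever.
  10/(1−δ) ≥ 22 + 6δ/(1−δ) ⇒ δ ≥ 12/16 = 3/4.
Jutland: cooperation gives 15 each period; deviation gives 25 once then 10 forever.
  δ ≥ 10/15 = 2/3.
Both must hold, so the binding constraint is Eshwar's: δ ≥ 3/4.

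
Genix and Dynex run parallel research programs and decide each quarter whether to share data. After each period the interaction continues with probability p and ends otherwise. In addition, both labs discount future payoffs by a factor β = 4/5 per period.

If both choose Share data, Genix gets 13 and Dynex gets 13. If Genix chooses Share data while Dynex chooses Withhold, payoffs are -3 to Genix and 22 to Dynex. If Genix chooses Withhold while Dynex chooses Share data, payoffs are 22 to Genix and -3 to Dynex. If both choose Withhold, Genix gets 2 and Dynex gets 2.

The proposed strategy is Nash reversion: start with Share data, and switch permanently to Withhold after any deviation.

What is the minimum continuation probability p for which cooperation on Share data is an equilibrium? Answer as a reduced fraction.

9/16

With continuation probability p and discount β, the effective per-period discount factor is βp.
Grim-trigger IC: βp ≥ (22−13)/(22−2) = 9/20.
So p ≥ (9/20)/(4/5) = 9/16.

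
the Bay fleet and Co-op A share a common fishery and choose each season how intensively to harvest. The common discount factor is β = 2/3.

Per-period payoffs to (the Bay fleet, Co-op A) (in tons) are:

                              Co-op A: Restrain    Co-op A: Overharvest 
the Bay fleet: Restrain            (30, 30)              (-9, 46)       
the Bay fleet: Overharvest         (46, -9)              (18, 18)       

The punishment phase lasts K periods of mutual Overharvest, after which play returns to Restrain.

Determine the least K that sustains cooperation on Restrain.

3

Need Σ_{k=1}^{K} β^k ≥ (46−30)/(30−18) = 1.3333 at β = 2/3.
At K = 2 the sum is 1.1111 < 1.3333; at K = 3 it is 1.4074 ≥ 1.3333.
So the minimum punishment length is K = 3.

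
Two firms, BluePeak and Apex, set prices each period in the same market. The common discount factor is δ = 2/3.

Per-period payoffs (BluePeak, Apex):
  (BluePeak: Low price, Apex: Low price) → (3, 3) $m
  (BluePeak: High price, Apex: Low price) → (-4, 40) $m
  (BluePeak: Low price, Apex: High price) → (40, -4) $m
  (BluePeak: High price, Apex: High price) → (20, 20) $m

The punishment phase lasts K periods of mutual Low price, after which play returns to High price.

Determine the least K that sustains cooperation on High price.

Need Σ_{k=1}^{K} δ^k ≥ (40−20)/(20−3) = 1.1765 at δ = 2/3.
At K = 2 the sum is 1.1111 < 1.1765; at K = 3 it is 1.4074 ≥ 1.1765.
So the minimum punishment length is K = 3.

3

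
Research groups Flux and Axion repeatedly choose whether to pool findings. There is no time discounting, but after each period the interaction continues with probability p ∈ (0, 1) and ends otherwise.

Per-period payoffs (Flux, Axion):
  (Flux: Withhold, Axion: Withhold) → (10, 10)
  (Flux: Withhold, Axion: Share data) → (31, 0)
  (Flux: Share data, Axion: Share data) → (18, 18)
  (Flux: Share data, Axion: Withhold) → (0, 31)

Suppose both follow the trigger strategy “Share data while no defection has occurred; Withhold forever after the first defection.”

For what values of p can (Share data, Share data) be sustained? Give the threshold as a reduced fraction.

13/21

Expected cooperation value is 18 + p·18 + p²·18 + … = 18/(1−p); deviation gives 31 + p·10/(1−p).
18 ≥ 31(1−p) + 10p ⇒ 21p ≥ 13 ⇒ p ≥ 13/21.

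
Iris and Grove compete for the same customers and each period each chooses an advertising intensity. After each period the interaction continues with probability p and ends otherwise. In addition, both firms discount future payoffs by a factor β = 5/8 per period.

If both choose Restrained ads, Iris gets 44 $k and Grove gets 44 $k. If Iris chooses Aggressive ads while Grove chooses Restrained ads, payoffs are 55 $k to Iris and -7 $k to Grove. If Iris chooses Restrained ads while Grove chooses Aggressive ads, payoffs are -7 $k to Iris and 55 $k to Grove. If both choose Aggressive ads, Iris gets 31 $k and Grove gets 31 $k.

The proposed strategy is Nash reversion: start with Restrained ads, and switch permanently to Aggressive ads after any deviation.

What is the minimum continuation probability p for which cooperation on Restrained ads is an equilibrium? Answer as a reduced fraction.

Expected continuation weight on next period's payoff is β·p = 5/8·p, which plays the role of the discount factor.
Cooperation requires 5/8·p ≥ (55−44)/(55−31) = 11/24, hence p ≥ 11/15.

11/15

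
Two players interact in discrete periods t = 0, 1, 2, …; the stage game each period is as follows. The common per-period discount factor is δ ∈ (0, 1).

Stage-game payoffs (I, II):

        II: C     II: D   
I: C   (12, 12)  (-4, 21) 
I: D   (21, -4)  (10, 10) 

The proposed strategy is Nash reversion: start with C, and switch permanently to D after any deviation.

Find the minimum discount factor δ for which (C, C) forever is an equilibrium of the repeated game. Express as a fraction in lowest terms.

12/(1−δ) ≥ 21 + 10δ/(1−δ)
12 ≥ 21 − 11δ
δ ≥ 9/11.

9/11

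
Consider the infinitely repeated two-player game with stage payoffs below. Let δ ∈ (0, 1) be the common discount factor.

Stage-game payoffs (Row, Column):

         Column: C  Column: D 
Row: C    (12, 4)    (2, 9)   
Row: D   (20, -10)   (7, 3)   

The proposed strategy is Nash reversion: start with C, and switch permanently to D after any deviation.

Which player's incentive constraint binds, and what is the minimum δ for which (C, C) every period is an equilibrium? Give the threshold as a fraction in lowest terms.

Row: cooperation gives 12 each period; deviation gives 20 once then 7 forever.
  12/(1−δ) ≥ 20 + 7δ/(1−δ) ⇒ δ ≥ 8/13.
Column: cooperation gives 4 each period; deviation gives 9 once then 3 forever.
  δ ≥ 5/6.
Both must hold, so the binding constraint is Column's: δ ≥ 5/6.

Column; δ ≥ 5/6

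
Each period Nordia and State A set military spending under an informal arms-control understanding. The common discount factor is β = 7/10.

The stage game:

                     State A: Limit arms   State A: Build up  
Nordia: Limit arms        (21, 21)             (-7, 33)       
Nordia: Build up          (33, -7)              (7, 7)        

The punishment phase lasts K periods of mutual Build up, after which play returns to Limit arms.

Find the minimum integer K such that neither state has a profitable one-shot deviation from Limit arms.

2

Need Σ_{k=1}^{K} β^k ≥ (33−21)/(21−7) = 0.8571 at β = 7/10.
At K = 1 the sum is 0.7000 < 0.8571; at K = 2 it is 1.1900 ≥ 0.8571.
So the minimum punishment length is K = 2.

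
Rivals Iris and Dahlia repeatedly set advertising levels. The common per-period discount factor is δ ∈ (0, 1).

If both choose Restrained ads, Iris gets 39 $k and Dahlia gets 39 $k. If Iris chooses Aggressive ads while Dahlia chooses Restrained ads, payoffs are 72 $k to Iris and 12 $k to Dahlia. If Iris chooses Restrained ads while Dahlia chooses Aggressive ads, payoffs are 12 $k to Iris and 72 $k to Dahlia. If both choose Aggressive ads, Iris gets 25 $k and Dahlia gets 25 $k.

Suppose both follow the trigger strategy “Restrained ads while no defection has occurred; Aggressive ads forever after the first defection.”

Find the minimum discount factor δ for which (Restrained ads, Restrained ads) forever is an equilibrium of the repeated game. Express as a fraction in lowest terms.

33/47

Under grim trigger the critical discount factor is (T−C)/(T−P) with T = 72, C = 39, P = 25.
δ* = (72−39)/(72−25) = 33/47.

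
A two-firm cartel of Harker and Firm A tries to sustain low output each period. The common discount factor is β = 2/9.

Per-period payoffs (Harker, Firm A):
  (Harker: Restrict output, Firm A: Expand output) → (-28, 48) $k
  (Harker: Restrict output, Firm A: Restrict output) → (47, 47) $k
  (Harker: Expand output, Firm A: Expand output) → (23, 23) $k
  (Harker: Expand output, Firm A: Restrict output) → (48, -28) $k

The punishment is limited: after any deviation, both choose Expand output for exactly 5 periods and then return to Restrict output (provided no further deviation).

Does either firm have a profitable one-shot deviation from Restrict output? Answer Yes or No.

A one-shot deviation gives 48 now, then 23 for 5 periods, then back to 47.
Gain from deviating: (48−47) today; loss: (47−23) in each of the next 5 periods.
No-deviation condition: (47−23)(β+…+β^5) ≥ 48−47, i.e. β+…+β^5 ≥ 1/24.
At β = 2/9: β+…+β^5 = 0.2856 ≥ 0.0417.
So cooperation is sustainable.

No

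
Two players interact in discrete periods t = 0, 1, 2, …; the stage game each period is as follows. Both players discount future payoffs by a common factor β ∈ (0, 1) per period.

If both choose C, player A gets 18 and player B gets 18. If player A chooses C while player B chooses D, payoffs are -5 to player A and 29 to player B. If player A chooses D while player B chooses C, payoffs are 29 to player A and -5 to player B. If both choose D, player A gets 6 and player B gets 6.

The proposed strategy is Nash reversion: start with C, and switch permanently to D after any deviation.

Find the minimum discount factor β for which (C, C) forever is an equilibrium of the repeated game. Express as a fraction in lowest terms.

11/23

18/(1−β) ≥ 29 + 6β/(1−β)
18 ≥ 29 − 23β
β ≥ 11/23.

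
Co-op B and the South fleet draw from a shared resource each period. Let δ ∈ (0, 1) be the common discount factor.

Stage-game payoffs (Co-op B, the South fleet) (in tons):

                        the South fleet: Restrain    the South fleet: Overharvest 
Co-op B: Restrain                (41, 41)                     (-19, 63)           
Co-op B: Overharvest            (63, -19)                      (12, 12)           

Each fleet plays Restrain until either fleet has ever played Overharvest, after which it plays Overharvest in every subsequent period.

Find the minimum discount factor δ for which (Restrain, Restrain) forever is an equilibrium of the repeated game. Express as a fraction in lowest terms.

One-period gain from deviating is 63 − 41 = 22. The loss is 41 − 12 = 29 in every subsequent period, with present value 29·δ/(1−δ).
Deviation is unprofitable when 29·δ/(1−δ) ≥ 22, i.e. δ/(1−δ) ≥ 22/29.
Equivalently δ ≥ 22/(22+29) = 22/51.

22/51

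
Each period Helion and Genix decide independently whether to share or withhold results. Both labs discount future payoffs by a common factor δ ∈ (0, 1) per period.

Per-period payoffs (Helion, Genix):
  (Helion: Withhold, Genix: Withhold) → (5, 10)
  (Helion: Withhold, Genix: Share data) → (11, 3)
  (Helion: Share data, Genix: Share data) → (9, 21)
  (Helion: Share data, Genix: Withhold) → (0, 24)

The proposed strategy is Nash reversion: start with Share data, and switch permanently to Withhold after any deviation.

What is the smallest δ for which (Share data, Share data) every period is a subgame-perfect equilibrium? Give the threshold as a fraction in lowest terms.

1/3

For Helion: deviation gain 11−9 = 2, per-period punishment loss 9−5 = 4. IC gives δ ≥ 2/6 = 1/3.
For Genix: gain 3, loss 11 per period, so δ ≥ 3/14.
The tighter constraint is Helion's, so cooperation needs δ ≥ 1/3.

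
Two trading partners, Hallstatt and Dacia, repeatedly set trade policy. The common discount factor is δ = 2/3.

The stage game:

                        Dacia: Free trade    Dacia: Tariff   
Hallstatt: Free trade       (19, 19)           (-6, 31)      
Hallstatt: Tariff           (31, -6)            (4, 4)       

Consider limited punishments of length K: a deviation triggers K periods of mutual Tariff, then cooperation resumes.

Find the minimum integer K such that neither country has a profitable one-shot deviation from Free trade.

2

No profitable deviation requires (19−4)(δ+…+δ^K) ≥ 31−19, i.e. δ+…+δ^K ≥ 4/5 ≈ 0.8000.
With δ = 2/3, the partial sums are K=1: 0.6667, K=2: 1.1111.
K = 2 is the first length at which the sum reaches 0.8000.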